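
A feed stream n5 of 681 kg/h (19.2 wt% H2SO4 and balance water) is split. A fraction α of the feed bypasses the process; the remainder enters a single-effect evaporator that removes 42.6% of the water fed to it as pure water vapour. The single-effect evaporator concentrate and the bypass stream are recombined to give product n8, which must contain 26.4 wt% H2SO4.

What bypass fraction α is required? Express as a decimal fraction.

All 681×0.192 = 130.75 kg/h of H2SO4 reaches n8, so n8 = 130.75/0.264 = 495.27 kg/h and vapour = 185.73 kg/h.
The evaporator receives (1−α)·681 of feed at 0.808 water and removes 0.426 of that water:
0.426×0.808×(1−α)×681 = 185.73
(1−α) = 185.73/234.41 = 0.7923;  α = 0.2077.

0.208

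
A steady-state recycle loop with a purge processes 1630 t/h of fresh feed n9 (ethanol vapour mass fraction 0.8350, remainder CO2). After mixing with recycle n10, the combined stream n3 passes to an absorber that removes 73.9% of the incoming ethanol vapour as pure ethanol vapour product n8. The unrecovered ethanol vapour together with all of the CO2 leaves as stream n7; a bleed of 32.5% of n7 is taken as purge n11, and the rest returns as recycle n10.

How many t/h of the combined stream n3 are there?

2480 t/h

CO2 enters only via n9 and leaves only via the purge: 1630×0.165 = 0.325×(CO2 in n7), and the absorber passes all CO2, so CO2 in n3 = CO2 in n7 = 827.54 t/h.
ethanol vapour in n3: m_A = 1630×0.835 + (1−0.325)·(1−0.739)·m_A, so m_A = 1361/0.8238 = 1652.1 t/h.
n3 = 1652.1 + 827.54 = 2479.6 t/h.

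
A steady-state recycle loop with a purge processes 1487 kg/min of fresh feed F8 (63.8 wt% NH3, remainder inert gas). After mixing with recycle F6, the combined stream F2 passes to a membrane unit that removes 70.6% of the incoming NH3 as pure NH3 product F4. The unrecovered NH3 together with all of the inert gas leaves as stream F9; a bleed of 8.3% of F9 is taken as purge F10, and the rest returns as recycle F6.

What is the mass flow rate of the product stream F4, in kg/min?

917 kg/min

NH3 in F2: m_A = 1487×0.638 + (1−0.083)·(1−0.706)·m_A, so m_A = 948.71/0.7304 = 1298.9 kg/min.
Product F4 = 0.706×1298.9 = 917.01 kg/min.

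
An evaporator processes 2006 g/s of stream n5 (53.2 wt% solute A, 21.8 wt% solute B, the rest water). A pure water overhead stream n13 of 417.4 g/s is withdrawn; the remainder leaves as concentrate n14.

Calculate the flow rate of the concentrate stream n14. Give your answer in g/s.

1589 g/s

Concentrate = 2006 − 417.4 = 1588.6 g/s.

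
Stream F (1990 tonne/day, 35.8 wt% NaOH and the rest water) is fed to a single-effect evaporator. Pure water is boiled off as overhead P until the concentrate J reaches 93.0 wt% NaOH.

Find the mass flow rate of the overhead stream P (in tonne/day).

NaOH is conserved: 1990×0.358 = 712.42 tonne/day all reports to the concentrate.
Concentrate = 712.42/(target fraction) = 766.04 tonne/day.
Overhead = 1990 − 766.04 = 1224 tonne/day.

1224 tonne/day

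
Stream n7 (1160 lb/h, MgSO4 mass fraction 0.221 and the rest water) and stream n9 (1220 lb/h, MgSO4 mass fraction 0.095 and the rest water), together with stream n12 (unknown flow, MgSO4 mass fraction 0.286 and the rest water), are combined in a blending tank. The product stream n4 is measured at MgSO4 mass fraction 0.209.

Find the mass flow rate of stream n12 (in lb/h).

Let n12 be the unknown flow. Total out = 2380 + n12.
MgSO4 balance: 372.26 + 0.286·n12 = 0.209·(2380 + n12)
(0.286 − 0.209)·n12 = 0.209×2380 − 372.26 = 125.16
n12 = 125.16 / 0.077 = 1625.5 lb/h

1625 lb/h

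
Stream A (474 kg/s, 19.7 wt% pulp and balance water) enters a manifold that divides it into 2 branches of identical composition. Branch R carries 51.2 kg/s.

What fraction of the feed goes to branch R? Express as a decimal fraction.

0.108

Fraction to R = 51.2/474 = 0.1080.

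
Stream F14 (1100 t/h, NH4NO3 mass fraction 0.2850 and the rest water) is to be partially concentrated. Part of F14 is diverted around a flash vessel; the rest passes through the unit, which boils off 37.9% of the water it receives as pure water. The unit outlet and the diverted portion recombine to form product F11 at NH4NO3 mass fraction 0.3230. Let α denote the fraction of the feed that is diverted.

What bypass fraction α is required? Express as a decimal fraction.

All 1100×0.285 = 313.5 t/h of NH4NO3 reaches F11, so F11 = 313.5/0.323 = 970.59 t/h and vapour = 129.41 t/h.
The evaporator receives (1−α)·1100 of feed at 0.715 water and removes 0.379 of that water:
0.379×0.715×(1−α)×1100 = 129.41
(1−α) = 129.41/298.08 = 0.4341;  α = 0.5659.

0.566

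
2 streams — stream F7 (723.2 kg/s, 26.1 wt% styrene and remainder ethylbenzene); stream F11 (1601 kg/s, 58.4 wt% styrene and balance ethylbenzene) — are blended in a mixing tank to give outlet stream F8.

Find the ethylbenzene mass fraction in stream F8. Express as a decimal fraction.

Total flow out = 723.2 + 1601 = 2324.2 kg/s.
ethylbenzene in = 723.2×0.739 + 1601×0.416 = 1200.5 kg/s.
ethylbenzene mass fraction in F8 = 1200.5/2324.2 = 0.517.

0.517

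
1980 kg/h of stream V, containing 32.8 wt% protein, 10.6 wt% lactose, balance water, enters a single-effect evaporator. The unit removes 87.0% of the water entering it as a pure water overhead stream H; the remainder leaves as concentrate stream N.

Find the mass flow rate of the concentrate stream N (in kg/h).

water entering = 1980×0.566 = 1120.7 kg/h; overhead removed = 0.870×1120.7 = 974.99 kg/h.
Concentrate = 1980 − 974.99 = 1005 kg/h.

1005 kg/h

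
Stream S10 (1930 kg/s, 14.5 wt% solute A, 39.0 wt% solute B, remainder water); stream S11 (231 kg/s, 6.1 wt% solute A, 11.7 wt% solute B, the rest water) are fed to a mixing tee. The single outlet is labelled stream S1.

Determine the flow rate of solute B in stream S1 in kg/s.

solute B out = solute B in = 1930×0.390 + 231×0.117 = 779.73 kg/s.

779.7 kg/s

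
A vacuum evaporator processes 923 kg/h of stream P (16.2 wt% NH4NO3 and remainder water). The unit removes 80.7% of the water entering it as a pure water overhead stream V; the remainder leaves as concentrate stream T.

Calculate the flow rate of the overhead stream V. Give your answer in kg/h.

water entering = 923×0.838 = 773.47 kg/h; overhead removed = 0.807×773.47 = 624.19 kg/h.

624.2 kg/h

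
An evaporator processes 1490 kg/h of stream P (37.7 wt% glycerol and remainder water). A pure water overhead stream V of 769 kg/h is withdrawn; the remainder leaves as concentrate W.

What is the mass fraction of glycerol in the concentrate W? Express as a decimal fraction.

glycerol is not removed: 1490×0.377 = 561.73 kg/h of glycerol enters W.
Concentrate = 1490 − 769 = 721 kg/h.
Mass fraction = 561.73/721 = 0.779.

0.779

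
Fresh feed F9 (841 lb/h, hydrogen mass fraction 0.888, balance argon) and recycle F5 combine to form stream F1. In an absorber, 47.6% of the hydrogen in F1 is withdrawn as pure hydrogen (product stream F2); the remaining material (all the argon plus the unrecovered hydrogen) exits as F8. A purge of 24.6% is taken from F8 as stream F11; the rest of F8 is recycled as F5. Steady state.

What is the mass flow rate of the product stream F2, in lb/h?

587.7 lb/h

hydrogen in F1: m_A = 841×0.888 + (1−0.246)·(1−0.476)·m_A, so m_A = 746.81/0.6049 = 1234.6 lb/h.
Product F2 = 0.476×1234.6 = 587.66 lb/h.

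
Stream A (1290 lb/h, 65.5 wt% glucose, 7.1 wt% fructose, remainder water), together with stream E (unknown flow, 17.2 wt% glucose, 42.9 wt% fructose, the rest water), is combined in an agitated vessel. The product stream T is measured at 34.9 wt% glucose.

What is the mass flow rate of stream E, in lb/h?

2230 lb/h

Let E be the unknown flow. Total out = 1290 + E.
glucose balance: 844.95 + 0.172·E = 0.349·(1290 + E)
(0.172 − 0.349)·E = 0.349×1290 − 844.95 = -394.74
E = -394.74 / -0.177 = 2230.2 lb/h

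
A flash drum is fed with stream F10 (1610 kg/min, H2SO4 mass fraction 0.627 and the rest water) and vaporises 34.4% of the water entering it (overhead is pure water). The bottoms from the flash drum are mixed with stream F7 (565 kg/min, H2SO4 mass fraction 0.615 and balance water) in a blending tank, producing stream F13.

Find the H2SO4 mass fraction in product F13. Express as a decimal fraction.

Vapour removed = 0.344×0.373×1610 = 206.58 kg/min; concentrate = 1403.4 kg/min.
H2SO4 reaching the mixer = 1009.5 (from concentrate) + 565×0.615 = 1356.9 kg/min.
Product flow = 1403.4 + 565 = 1968.4 kg/min; H2SO4 fraction = 0.689.

0.689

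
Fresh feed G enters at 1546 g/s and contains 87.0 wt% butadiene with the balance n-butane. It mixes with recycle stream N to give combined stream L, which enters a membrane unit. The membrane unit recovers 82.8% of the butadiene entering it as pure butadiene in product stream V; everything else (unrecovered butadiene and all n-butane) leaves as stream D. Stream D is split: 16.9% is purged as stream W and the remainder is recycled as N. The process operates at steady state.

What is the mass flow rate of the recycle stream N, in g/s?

n-butane enters only via G and leaves only via the purge: 1546×0.130 = 0.169×(n-butane in D), and the membrane unit passes all n-butane, so n-butane in L = n-butane in D = 1189.2 g/s.
butadiene in L: m_A = 1546×0.870 + (1−0.169)·(1−0.828)·m_A, so m_A = 1345/0.8571 = 1569.3 g/s.
D = (1−0.828)×1569.3 + 1189.2 = 1459.2 g/s.
Recycle N = (1−0.169)×1459.2 = 1212.6 g/s.

1213 g/s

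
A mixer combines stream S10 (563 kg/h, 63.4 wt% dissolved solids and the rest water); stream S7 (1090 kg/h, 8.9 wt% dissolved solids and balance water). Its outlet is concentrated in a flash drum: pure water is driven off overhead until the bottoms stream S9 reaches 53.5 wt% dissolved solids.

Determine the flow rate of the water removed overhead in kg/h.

804.5 kg/h

dissolved solids entering = 563×0.634 + 1090×0.089 = 453.95 kg/h.
All dissolved solids reports to S9, so S9 = 453.95/0.535 = 848.51 kg/h.
Total feed = 1653 kg/h; overhead = 1653 − 848.51 = 804.49 kg/h.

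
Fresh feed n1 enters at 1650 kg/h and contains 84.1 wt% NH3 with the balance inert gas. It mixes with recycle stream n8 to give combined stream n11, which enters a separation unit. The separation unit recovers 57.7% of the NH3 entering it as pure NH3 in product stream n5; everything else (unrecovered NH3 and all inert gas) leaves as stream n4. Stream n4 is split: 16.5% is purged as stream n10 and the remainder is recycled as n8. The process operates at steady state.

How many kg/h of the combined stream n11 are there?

3735 kg/h

inert gas enters only via n1 and leaves only via the purge: 1650×0.159 = 0.165×(inert gas in n4), and the separation unit passes all inert gas, so inert gas in n11 = inert gas in n4 = 1590 kg/h.
NH3 in n11: m_A = 1650×0.841 + (1−0.165)·(1−0.577)·m_A, so m_A = 1387.6/0.6468 = 2145.4 kg/h.
n11 = 2145.4 + 1590 = 3735.4 kg/h.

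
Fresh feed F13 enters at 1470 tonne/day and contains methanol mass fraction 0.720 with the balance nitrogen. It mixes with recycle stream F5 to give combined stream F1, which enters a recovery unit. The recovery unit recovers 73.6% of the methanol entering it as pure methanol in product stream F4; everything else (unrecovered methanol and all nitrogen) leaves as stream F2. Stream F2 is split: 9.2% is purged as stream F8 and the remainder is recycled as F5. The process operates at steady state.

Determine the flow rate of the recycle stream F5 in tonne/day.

4396 tonne/day

nitrogen enters only via F13 and leaves only via the purge: 1470×0.280 = 0.092×(nitrogen in F2), and the recovery unit passes all nitrogen, so nitrogen in F1 = nitrogen in F2 = 4473.9 tonne/day.
methanol in F1: m_A = 1470×0.720 + (1−0.092)·(1−0.736)·m_A, so m_A = 1058.4/0.7603 = 1392.1 tonne/day.
F2 = (1−0.736)×1392.1 + 4473.9 = 4841.4 tonne/day.
Recycle F5 = (1−0.092)×4841.4 = 4396 tonne/day.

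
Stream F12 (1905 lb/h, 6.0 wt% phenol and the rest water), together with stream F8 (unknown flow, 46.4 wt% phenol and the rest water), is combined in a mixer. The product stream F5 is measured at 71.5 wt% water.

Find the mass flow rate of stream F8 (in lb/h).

Let F8 be the unknown flow. Total out = 1905 + F8.
water balance: 1790.7 + 0.536·F8 = 0.715·(1905 + F8)
(0.536 − 0.715)·F8 = 0.715×1905 − 1790.7 = -428.62
F8 = -428.62 / -0.179 = 2394.6 lb/h

2395 lb/h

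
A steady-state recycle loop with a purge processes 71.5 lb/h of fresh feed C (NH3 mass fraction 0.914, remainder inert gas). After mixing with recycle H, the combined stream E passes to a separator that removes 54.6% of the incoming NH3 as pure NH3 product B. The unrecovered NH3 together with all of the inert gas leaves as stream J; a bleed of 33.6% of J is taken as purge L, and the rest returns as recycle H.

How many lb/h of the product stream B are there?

NH3 in E: m_A = 71.5×0.914 + (1−0.336)·(1−0.546)·m_A, so m_A = 65.351/0.6985 = 93.553 lb/h.
Product B = 0.546×93.553 = 51.08 lb/h.

51.08 lb/h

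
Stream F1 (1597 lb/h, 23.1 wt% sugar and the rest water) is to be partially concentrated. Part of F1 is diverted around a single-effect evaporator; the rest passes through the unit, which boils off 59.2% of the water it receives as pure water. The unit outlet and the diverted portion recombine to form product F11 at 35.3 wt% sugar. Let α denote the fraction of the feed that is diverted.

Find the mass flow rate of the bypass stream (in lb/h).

384.6 lb/h

All 1597×0.231 = 368.91 lb/h of sugar reaches F11, so F11 = 368.91/0.353 = 1045.1 lb/h and vapour = 551.94 lb/h.
The evaporator receives (1−α)·1597 of feed at 0.769 water and removes 0.592 of that water:
0.592×0.769×(1−α)×1597 = 551.94
(1−α) = 551.94/727.03 = 0.7592;  α = 0.2408.
Bypass flow = 0.2408×1597 = 384.61 lb/h.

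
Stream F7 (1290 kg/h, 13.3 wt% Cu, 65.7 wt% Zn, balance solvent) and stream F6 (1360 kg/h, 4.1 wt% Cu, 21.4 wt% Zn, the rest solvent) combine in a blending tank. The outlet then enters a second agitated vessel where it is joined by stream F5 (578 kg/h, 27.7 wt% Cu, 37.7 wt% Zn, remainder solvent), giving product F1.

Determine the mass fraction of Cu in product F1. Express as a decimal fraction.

Overall, product flow = 3228 kg/h.
Cu in = 1290×0.133 + 1360×0.041 + 578×0.277 = 387.44 kg/h.
Cu fraction in F1 = 0.120.

0.120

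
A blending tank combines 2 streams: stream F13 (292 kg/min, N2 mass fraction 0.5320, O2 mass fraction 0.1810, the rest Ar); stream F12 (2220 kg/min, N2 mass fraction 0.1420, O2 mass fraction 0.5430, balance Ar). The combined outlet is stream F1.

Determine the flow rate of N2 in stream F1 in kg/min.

470.6 kg/min

N2 out = N2 in = 292×0.532 + 2220×0.142 = 470.58 kg/min.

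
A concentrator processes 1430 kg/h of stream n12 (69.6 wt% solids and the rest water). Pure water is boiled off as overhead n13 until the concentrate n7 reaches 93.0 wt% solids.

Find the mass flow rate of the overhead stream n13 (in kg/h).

359.8 kg/h

solids is conserved: 1430×0.696 = 995.28 kg/h all reports to the concentrate.
Concentrate = 995.28/(target fraction) = 1070.2 kg/h.
Overhead = 1430 − 1070.2 = 359.81 kg/h.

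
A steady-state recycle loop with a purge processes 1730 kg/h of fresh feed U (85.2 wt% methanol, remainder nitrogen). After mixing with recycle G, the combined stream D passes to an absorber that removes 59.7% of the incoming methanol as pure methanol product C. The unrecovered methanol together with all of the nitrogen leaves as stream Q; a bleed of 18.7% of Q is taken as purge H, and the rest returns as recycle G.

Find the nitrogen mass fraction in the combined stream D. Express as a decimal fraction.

nitrogen enters only via U and leaves only via the purge: 1730×0.148 = 0.187×(nitrogen in Q), and the absorber passes all nitrogen, so nitrogen in D = nitrogen in Q = 1369.2 kg/h.
methanol in D: m_A = 1730×0.852 + (1−0.187)·(1−0.597)·m_A, so m_A = 1474/0.6724 = 2192.2 kg/h.
D = 2192.2 + 1369.2 = 3561.4 kg/h.
nitrogen fraction in D = 1369.2/3561.4 = 0.384.

0.384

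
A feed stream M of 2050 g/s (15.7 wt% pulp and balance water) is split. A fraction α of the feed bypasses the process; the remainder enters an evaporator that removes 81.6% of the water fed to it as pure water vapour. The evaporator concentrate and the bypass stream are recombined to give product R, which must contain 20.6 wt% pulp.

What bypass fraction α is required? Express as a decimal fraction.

0.654

All 2050×0.157 = 321.85 g/s of pulp reaches R, so R = 321.85/0.206 = 1562.4 g/s and vapour = 487.62 g/s.
The evaporator receives (1−α)·2050 of feed at 0.843 water and removes 0.816 of that water:
0.816×0.843×(1−α)×2050 = 487.62
(1−α) = 487.62/1410.2 = 0.3458;  α = 0.6542.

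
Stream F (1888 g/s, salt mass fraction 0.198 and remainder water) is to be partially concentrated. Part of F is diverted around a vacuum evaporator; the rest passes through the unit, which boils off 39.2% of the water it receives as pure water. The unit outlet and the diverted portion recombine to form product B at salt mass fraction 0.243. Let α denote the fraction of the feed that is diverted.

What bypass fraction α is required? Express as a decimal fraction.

0.411

All 1888×0.198 = 373.82 g/s of salt reaches B, so B = 373.82/0.243 = 1538.4 g/s and vapour = 349.63 g/s.
The evaporator receives (1−α)·1888 of feed at 0.802 water and removes 0.392 of that water:
0.392×0.802×(1−α)×1888 = 349.63
(1−α) = 349.63/593.56 = 0.5890;  α = 0.4110.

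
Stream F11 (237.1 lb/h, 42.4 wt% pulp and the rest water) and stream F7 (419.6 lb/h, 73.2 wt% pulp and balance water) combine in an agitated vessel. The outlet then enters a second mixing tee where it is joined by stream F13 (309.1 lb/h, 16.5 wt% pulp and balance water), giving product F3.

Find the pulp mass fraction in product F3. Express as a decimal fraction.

Overall, product flow = 965.8 lb/h.
pulp in = 237.1×0.424 + 419.6×0.732 + 309.1×0.165 = 458.68 lb/h.
pulp fraction in F3 = 0.4749.

0.4749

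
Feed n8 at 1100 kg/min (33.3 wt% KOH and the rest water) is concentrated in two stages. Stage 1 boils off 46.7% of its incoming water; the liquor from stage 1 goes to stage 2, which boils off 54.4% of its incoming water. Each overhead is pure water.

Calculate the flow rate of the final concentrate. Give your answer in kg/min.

544.6 kg/min

water in feed = 1100×0.667 = 733.7 kg/min.
After stage 1: water left = (1−0.467)×733.7 = 391.06; stream total = 757.36 kg/min.
After stage 2: water left = (1−0.544)×391.06 = 178.32; final concentrate = 544.62 kg/min.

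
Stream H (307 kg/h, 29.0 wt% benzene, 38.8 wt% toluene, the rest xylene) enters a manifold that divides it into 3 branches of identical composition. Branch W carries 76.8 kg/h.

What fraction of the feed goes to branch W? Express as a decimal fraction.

Fraction to W = 76.8/307 = 0.2502.

0.250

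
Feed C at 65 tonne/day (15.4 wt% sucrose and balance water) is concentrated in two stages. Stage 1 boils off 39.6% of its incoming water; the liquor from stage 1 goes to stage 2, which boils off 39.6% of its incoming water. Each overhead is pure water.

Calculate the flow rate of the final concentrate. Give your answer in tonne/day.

30.07 tonne/day

water in feed = 65×0.846 = 54.99 tonne/day.
After stage 1: water left = (1−0.396)×54.99 = 33.214; stream total = 43.224 tonne/day.
After stage 2: water left = (1−0.396)×33.214 = 20.061; final concentrate = 30.071 tonne/day.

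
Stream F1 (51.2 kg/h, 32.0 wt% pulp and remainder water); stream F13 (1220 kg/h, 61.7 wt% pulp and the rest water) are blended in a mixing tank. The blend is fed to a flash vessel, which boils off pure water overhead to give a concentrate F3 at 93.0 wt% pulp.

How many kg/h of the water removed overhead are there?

pulp entering = 51.2×0.320 + 1220×0.617 = 769.12 kg/h.
All pulp reports to F3, so F3 = 769.12/0.930 = 827.02 kg/h.
Total feed = 1271.2 kg/h; overhead = 1271.2 − 827.02 = 444.18 kg/h.

444.2 kg/h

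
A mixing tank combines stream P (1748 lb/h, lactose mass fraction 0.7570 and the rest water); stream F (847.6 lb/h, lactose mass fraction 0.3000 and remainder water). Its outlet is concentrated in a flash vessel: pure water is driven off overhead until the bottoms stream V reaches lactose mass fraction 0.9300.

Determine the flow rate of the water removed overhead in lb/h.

899.3 lb/h

lactose entering = 1748×0.757 + 847.6×0.300 = 1577.5 lb/h.
All lactose reports to V, so V = 1577.5/0.930 = 1696.3 lb/h.
Total feed = 2595.6 lb/h; overhead = 2595.6 − 1696.3 = 899.35 lb/h.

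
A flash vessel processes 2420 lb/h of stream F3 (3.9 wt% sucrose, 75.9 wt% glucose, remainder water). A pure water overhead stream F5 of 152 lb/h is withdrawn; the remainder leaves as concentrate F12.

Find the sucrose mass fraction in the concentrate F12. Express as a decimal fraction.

sucrose is not removed: 2420×0.039 = 94.38 lb/h of sucrose enters F12.
Concentrate = 2420 − 152 = 2268 lb/h.
Mass fraction = 94.38/2268 = 0.042.

0.042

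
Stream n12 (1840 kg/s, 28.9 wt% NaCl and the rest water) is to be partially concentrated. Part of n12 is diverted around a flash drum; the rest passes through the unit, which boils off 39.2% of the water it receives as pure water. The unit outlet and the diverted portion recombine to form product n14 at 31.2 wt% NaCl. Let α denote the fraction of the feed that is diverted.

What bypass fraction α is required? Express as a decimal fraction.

0.736

All 1840×0.289 = 531.76 kg/s of NaCl reaches n14, so n14 = 531.76/0.312 = 1704.4 kg/s and vapour = 135.64 kg/s.
The evaporator receives (1−α)·1840 of feed at 0.711 water and removes 0.392 of that water:
0.392×0.711×(1−α)×1840 = 135.64
(1−α) = 135.64/512.83 = 0.2645;  α = 0.7355.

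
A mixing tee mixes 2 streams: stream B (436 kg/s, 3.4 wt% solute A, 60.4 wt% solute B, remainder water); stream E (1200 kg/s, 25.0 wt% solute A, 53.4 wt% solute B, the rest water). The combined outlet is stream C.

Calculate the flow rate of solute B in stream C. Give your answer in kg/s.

904.1 kg/s

solute B out = solute B in = 436×0.604 + 1200×0.534 = 904.14 kg/s.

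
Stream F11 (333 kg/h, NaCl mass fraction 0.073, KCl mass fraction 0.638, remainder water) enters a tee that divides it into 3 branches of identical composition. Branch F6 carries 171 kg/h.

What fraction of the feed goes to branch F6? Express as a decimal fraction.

Fraction to F6 = 171/333 = 0.5135.

0.514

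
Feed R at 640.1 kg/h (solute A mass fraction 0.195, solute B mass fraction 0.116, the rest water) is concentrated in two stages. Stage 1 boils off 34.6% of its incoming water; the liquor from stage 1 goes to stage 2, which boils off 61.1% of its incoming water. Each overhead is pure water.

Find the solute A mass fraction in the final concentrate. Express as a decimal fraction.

0.401

water in feed = 640.1×0.689 = 441.03 kg/h.
After stage 1: water left = (1−0.346)×441.03 = 288.43; stream total = 487.5 kg/h.
After stage 2: water left = (1−0.611)×288.43 = 112.2; final concentrate = 311.27 kg/h.
solute A fraction = 124.82/311.27 = 0.401.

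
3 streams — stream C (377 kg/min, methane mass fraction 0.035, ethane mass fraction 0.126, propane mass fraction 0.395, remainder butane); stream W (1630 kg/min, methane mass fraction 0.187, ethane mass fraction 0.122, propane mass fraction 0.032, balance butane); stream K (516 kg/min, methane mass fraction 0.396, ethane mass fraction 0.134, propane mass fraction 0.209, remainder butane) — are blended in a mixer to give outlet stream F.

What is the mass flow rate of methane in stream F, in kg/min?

522.3 kg/min

methane out = methane in = 377×0.035 + 1630×0.187 + 516×0.396 = 522.34 kg/min.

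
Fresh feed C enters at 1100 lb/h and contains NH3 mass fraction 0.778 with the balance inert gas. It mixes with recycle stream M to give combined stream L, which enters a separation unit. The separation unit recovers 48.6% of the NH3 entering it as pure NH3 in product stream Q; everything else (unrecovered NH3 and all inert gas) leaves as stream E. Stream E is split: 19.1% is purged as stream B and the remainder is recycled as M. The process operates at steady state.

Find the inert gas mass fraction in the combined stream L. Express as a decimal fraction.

inert gas enters only via C and leaves only via the purge: 1100×0.222 = 0.191×(inert gas in E), and the separation unit passes all inert gas, so inert gas in L = inert gas in E = 1278.5 lb/h.
NH3 in L: m_A = 1100×0.778 + (1−0.191)·(1−0.486)·m_A, so m_A = 855.8/0.5842 = 1465 lb/h.
L = 1465 + 1278.5 = 2743.5 lb/h.
inert gas fraction in L = 1278.5/2743.5 = 0.466.

0.466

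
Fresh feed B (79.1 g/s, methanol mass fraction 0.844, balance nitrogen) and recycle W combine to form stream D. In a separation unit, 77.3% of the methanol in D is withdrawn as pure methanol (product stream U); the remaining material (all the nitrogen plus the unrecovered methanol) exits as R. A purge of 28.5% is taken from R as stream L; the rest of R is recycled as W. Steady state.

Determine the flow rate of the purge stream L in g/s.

nitrogen enters only via B and leaves only via the purge: 79.1×0.156 = 0.285×(nitrogen in R), and the separation unit passes all nitrogen, so nitrogen in D = nitrogen in R = 43.297 g/s.
methanol in D: m_A = 79.1×0.844 + (1−0.285)·(1−0.773)·m_A, so m_A = 66.76/0.8377 = 79.695 g/s.
R = (1−0.773)×79.695 + 43.297 = 61.388 g/s.
Purge L = 0.285×61.388 = 17.495 g/s.

17.5 g/s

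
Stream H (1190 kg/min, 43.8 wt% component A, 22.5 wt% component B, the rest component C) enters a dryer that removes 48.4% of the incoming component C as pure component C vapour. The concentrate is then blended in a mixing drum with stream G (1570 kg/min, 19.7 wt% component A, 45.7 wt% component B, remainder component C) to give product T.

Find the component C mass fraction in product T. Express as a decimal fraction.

0.292

Vapour removed = 0.484×0.337×1190 = 194.1 kg/min; concentrate = 995.9 kg/min.
component C reaching the mixer = 206.93 (from concentrate) + 1570×0.346 = 750.15 kg/min.
Product flow = 995.9 + 1570 = 2565.9 kg/min; component C fraction = 0.292.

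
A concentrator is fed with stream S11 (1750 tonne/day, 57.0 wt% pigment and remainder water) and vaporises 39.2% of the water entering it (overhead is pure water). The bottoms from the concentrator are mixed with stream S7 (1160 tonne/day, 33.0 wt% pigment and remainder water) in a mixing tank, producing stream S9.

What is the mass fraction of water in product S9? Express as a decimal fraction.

0.472

Vapour removed = 0.392×0.430×1750 = 294.98 tonne/day; concentrate = 1455 tonne/day.
water reaching the mixer = 457.52 (from concentrate) + 1160×0.670 = 1234.7 tonne/day.
Product flow = 1455 + 1160 = 2615 tonne/day; water fraction = 0.472.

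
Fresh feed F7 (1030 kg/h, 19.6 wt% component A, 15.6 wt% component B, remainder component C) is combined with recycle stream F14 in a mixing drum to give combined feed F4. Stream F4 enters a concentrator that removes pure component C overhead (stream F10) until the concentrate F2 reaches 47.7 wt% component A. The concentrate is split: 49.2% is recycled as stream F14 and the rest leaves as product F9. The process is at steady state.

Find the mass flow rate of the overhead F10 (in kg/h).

606.8 kg/h

Overall component A balance (none leaves overhead): component A in fresh feed = component A in product, i.e. 1030×0.196 = (1−0.492)·F2·0.477.
F2 = 201.88/(0.477×0.508) = 833.13 kg/h.
Recycle F14 = 0.492×833.13 = 409.9 kg/h.
Combined feed F4 = 1030 + 409.9 = 1439.9 kg/h.
Overhead F10 = F4 − F2 = 1439.9 − 833.13 = 606.77 kg/h.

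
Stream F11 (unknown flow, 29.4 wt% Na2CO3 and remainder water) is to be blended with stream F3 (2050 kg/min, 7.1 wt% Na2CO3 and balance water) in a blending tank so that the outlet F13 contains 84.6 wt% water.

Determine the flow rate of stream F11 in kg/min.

1215 kg/min

Let F11 be the unknown flow. Total out = 2050 + F11.
water balance: 1904.5 + 0.706·F11 = 0.846·(2050 + F11)
(0.706 − 0.846)·F11 = 0.846×2050 − 1904.5 = -170.15
F11 = -170.15 / -0.140 = 1215.4 kg/min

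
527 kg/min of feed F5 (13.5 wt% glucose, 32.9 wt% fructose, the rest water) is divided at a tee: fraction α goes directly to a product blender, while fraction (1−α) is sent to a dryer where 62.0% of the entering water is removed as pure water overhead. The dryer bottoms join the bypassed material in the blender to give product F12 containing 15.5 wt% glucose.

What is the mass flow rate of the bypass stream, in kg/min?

322.4 kg/min

All 527×0.135 = 71.145 kg/min of glucose reaches F12, so F12 = 71.145/0.155 = 459 kg/min and vapour = 68 kg/min.
The evaporator receives (1−α)·527 of feed at 0.536 water and removes 0.620 of that water:
0.620×0.536×(1−α)×527 = 68
(1−α) = 68/175.13 = 0.3883;  α = 0.6117.
Bypass flow = 0.6117×527 = 322.38 kg/min.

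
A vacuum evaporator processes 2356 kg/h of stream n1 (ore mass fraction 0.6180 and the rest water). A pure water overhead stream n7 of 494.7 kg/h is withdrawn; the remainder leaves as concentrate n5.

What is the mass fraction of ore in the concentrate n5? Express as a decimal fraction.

0.7823

ore is not removed: 2356×0.618 = 1456 kg/h of ore enters n5.
Concentrate = 2356 − 494.7 = 1861.3 kg/h.
Mass fraction = 1456/1861.3 = 0.7823.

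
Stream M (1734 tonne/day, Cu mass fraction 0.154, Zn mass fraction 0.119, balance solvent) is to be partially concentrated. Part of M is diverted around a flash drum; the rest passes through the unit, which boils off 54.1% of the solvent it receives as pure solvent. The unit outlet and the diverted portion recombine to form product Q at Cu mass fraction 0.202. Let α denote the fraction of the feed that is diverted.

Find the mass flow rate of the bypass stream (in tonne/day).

All 1734×0.154 = 267.04 tonne/day of Cu reaches Q, so Q = 267.04/0.202 = 1322 tonne/day and vapour = 412.04 tonne/day.
The evaporator receives (1−α)·1734 of feed at 0.727 solvent and removes 0.541 of that solvent:
0.541×0.727×(1−α)×1734 = 412.04
(1−α) = 412.04/681.99 = 0.6042;  α = 0.3958.
Bypass flow = 0.3958×1734 = 686.37 tonne/day.

686.4 tonne/day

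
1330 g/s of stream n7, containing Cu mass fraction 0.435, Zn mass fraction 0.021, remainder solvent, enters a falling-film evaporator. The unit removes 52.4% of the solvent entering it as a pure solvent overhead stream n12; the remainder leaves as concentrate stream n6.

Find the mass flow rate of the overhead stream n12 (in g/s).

solvent entering = 1330×0.544 = 723.52 g/s; overhead removed = 0.524×723.52 = 379.12 g/s.

379.1 g/s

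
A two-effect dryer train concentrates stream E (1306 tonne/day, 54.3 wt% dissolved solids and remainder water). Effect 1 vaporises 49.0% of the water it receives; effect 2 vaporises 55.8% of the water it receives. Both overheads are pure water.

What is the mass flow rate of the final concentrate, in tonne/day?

water in feed = 1306×0.457 = 596.84 tonne/day.
After stage 1: water left = (1−0.490)×596.84 = 304.39; stream total = 1013.5 tonne/day.
After stage 2: water left = (1−0.558)×304.39 = 134.54; final concentrate = 843.7 tonne/day.

843.7 tonne/day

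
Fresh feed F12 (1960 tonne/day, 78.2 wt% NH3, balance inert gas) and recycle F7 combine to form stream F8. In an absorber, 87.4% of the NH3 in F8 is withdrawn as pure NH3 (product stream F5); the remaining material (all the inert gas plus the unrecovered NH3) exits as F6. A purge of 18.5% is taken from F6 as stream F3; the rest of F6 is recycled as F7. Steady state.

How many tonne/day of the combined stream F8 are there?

4018 tonne/day

inert gas enters only via F12 and leaves only via the purge: 1960×0.218 = 0.185×(inert gas in F6), and the absorber passes all inert gas, so inert gas in F8 = inert gas in F6 = 2309.6 tonne/day.
NH3 in F8: m_A = 1960×0.782 + (1−0.185)·(1−0.874)·m_A, so m_A = 1532.7/0.8973 = 1708.1 tonne/day.
F8 = 1708.1 + 2309.6 = 4017.7 tonne/day.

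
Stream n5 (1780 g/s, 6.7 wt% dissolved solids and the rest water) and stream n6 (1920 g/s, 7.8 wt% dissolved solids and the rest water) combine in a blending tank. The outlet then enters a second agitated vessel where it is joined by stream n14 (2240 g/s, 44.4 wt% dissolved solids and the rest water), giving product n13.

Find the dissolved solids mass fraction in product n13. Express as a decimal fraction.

0.2127

Overall, product flow = 5940 g/s.
dissolved solids in = 1780×0.067 + 1920×0.078 + 2240×0.444 = 1263.6 g/s.
dissolved solids fraction in n13 = 0.2127.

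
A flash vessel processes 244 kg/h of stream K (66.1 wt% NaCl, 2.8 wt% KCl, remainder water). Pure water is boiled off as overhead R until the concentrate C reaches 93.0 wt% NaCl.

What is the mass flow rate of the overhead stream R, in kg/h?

NaCl is conserved: 244×0.661 = 161.28 kg/h all reports to the concentrate.
Concentrate = 161.28/(target fraction) = 173.42 kg/h.
Overhead = 244 − 173.42 = 70.576 kg/h.

70.58 kg/h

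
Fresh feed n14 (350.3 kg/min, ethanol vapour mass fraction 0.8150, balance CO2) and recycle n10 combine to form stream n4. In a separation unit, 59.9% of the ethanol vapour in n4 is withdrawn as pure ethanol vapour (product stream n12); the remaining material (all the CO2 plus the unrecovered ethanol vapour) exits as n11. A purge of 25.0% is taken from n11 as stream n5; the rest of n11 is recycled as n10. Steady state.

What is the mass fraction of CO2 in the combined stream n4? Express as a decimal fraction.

CO2 enters only via n14 and leaves only via the purge: 350.3×0.185 = 0.250×(CO2 in n11), and the separation unit passes all CO2, so CO2 in n4 = CO2 in n11 = 259.22 kg/min.
ethanol vapour in n4: m_A = 350.3×0.815 + (1−0.250)·(1−0.599)·m_A, so m_A = 285.49/0.6992 = 408.29 kg/min.
n4 = 408.29 + 259.22 = 667.51 kg/min.
CO2 fraction in n4 = 259.22/667.51 = 0.3883.

0.3883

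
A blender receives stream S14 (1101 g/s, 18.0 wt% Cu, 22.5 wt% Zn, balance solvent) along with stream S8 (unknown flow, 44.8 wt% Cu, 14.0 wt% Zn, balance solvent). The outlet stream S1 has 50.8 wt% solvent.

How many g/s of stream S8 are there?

Let S8 be the unknown flow. Total out = 1101 + S8.
solvent balance: 655.1 + 0.412·S8 = 0.508·(1101 + S8)
(0.412 − 0.508)·S8 = 0.508×1101 − 655.1 = -95.787
S8 = -95.787 / -0.096 = 997.78 g/s

997.8 g/s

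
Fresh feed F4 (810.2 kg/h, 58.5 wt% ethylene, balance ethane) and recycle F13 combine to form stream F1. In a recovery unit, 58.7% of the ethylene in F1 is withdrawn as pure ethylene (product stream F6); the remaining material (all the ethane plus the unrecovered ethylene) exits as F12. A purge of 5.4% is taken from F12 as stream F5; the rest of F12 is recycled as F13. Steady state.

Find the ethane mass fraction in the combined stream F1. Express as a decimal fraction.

0.889

ethane enters only via F4 and leaves only via the purge: 810.2×0.415 = 0.054×(ethane in F12), and the recovery unit passes all ethane, so ethane in F1 = ethane in F12 = 6226.5 kg/h.
ethylene in F1: m_A = 810.2×0.585 + (1−0.054)·(1−0.587)·m_A, so m_A = 473.97/0.6093 = 777.89 kg/h.
F1 = 777.89 + 6226.5 = 7004.4 kg/h.
ethane fraction in F1 = 6226.5/7004.4 = 0.889.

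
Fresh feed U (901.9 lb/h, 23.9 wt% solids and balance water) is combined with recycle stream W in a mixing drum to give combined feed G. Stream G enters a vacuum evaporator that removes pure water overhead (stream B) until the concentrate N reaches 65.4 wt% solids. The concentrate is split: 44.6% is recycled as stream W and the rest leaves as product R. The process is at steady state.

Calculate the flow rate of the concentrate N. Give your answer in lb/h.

Overall solids balance (none leaves overhead): solids in fresh feed = solids in product, i.e. 901.9×0.239 = (1−0.446)·N·0.654.
N = 215.55/(0.654×0.554) = 594.93 lb/h.

594.9 lb/h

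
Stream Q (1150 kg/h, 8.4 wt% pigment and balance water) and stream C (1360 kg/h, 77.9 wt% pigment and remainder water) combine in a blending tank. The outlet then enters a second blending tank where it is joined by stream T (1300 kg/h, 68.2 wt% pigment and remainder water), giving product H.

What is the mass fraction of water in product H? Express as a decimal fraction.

Overall, product flow = 3810 kg/h.
water in = 1150×0.916 + 1360×0.221 + 1300×0.318 = 1767.4 kg/h.
water fraction in H = 0.4639.

0.4639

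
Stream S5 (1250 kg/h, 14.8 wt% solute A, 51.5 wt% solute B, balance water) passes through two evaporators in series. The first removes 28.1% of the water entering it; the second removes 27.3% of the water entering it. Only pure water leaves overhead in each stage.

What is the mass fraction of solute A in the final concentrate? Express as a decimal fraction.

0.176

water in feed = 1250×0.337 = 421.25 kg/h.
After stage 1: water left = (1−0.281)×421.25 = 302.88; stream total = 1131.6 kg/h.
After stage 2: water left = (1−0.273)×302.88 = 220.19; final concentrate = 1048.9 kg/h.
solute A fraction = 185/1048.9 = 0.176.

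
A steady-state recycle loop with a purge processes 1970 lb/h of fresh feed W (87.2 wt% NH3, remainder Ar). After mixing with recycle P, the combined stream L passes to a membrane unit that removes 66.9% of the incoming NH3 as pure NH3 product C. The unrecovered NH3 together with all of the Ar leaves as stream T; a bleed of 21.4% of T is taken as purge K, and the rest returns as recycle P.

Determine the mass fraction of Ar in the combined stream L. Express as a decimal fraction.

Ar enters only via W and leaves only via the purge: 1970×0.128 = 0.214×(Ar in T), and the membrane unit passes all Ar, so Ar in L = Ar in T = 1178.3 lb/h.
NH3 in L: m_A = 1970×0.872 + (1−0.214)·(1−0.669)·m_A, so m_A = 1717.8/0.7398 = 2321.9 lb/h.
L = 2321.9 + 1178.3 = 3500.2 lb/h.
Ar fraction in L = 1178.3/3500.2 = 0.337.

0.337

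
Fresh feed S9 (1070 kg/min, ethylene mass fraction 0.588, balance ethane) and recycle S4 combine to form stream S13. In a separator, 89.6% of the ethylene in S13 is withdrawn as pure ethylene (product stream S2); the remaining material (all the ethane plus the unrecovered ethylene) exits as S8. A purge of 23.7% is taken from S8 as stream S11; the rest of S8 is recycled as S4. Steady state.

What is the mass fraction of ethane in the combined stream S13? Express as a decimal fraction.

ethane enters only via S9 and leaves only via the purge: 1070×0.412 = 0.237×(ethane in S8), and the separator passes all ethane, so ethane in S13 = ethane in S8 = 1860.1 kg/min.
ethylene in S13: m_A = 1070×0.588 + (1−0.237)·(1−0.896)·m_A, so m_A = 629.16/0.9206 = 683.39 kg/min.
S13 = 683.39 + 1860.1 = 2543.5 kg/min.
ethane fraction in S13 = 1860.1/2543.5 = 0.731.

0.731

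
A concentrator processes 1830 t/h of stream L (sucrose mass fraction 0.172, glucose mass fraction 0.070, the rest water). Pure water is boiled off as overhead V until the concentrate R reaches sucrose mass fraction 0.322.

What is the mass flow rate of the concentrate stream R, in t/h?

977.5 t/h

sucrose is conserved: 1830×0.172 = 314.76 t/h all reports to the concentrate.
Concentrate = 314.76/(target fraction) = 977.52 t/h.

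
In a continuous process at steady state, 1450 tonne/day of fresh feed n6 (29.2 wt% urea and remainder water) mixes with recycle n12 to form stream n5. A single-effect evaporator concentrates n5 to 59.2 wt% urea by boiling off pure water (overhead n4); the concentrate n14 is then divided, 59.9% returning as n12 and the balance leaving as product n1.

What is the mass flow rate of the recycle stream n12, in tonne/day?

1068 tonne/day

Overall urea balance (none leaves overhead): urea in fresh feed = urea in product, i.e. 1450×0.292 = (1−0.599)·n14·0.592.
n14 = 423.4/(0.592×0.401) = 1783.5 tonne/day.
Recycle n12 = 0.599×1783.5 = 1068.3 tonne/day.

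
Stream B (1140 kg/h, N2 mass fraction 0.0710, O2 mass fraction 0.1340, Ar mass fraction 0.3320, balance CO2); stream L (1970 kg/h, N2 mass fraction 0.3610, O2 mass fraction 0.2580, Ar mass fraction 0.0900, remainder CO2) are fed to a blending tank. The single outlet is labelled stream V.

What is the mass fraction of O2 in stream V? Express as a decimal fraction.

0.2125

Total flow out = 1140 + 1970 = 3110 kg/h.
O2 in = 1140×0.134 + 1970×0.258 = 661.02 kg/h.
O2 mass fraction in V = 661.02/3110 = 0.2125.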